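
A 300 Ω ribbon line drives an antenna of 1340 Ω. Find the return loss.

RL ≈ 3.96 dB

Γ = (1340 − 300)/(1340 + 300) = 0.634
RL = −20·log₁₀|Γ| = −20·log₁₀(0.634)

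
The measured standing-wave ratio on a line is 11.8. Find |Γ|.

|Γ| ≈ 0.844

|Γ| = (S − 1)/(S + 1) = (11.8 − 1)/(11.8 + 1) = 10.8/12.8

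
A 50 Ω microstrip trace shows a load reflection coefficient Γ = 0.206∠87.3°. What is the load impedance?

Z_L ≈ 46.8 + j20.1 Ω

Z_L = Z_0·(1 + Γ)/(1 − Γ) = 50·(1.01 + j0.206)/(0.99 − j0.206)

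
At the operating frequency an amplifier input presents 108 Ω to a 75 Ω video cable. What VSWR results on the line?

For a purely resistive load, VSWR = R_L/Z_0 or Z_0/R_L (whichever > 1) = 108/75

VSWR ≈ 1.44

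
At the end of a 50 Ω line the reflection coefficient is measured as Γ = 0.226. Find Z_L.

Z_L ≈ 79.2 Ω

Z_L = Z_0·(1 + Γ)/(1 − Γ) = 50·(1.23)/(0.774)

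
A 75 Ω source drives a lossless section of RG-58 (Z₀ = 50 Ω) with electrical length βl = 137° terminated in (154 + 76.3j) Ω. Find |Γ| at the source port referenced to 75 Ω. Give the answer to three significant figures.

tan(βl) = -0.933
Z_in = Z_0·(Z_L + jZ_0·tanβl)/(Z_0 + jZ_L·tanβl) = 20.4 + j36.4 Ω
Γ_s = (Z_in − Z_s)/(Z_in + Z_s) = (-54.6 + j36.4)/(95.4 + j36.4), |Γ_s| = 0.643

|Γ| ≈ 0.643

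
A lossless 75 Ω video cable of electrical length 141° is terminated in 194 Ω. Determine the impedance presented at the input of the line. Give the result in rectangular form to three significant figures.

Z_in ≈ 59.6 + j64.2 Ω

tan(βl) = tan(141°) = -0.81
Z_in = Z_0·(Z_L + jZ_0·tanβl)/(Z_0 + jZ_L·tanβl)
     = 75·(194 − j60.7)/(75 − j157)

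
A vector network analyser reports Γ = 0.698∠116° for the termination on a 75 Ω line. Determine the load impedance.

Z_L = Z_0·(1 + Γ)/(1 − Γ) = 75·(0.694 + j0.627)/(1.31 − j0.627)

Z_L ≈ 18.3 + j44.8 Ω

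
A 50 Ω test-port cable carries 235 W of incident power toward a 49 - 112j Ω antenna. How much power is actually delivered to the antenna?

|Γ| = |(-1 − j112)/(99 − j112)| = 0.749
|Γ|² = 0.561
P_refl = |Γ|²·P_inc = 132 W, P_del = (1 − |Γ|²)·P_inc = 103 W

P_delivered ≈ 103 W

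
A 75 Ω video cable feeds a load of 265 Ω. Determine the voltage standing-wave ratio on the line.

VSWR ≈ 3.53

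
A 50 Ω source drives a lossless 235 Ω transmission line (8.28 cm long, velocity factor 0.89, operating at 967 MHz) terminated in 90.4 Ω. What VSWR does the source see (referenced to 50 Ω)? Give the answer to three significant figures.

λ = v/f = 0.89·c / 967 MHz = 0.276 m
βl = 2π·l/λ = 2π × 0.3 = 108°
tan(βl) = -3.09
Z_in = Z_0·(Z_L + jZ_0·tanβl)/(Z_0 + jZ_L·tanβl) = 395 − j256 Ω
Γ_s = (Z_in − Z_s)/(Z_in + Z_s) = (345 − j256)/(445 − j256), |Γ_s| = 0.837
VSWR = (1 + |Γ_s|)/(1 − |Γ_s|)

VSWR ≈ 11.3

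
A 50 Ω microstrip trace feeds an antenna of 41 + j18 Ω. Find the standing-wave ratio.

VSWR ≈ 1.55

Γ = (Z_L − Z_0)/(Z_L + Z_0) = (-9 + j18)/(91 + j18)
|Γ| = 20.1/92.8 = 0.217
VSWR = (1 + |Γ|)/(1 − |Γ|) = 1.22/0.783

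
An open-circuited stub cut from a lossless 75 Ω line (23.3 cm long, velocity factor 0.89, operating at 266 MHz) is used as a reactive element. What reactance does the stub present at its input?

λ = v/f = 0.89·c / 266 MHz = 1 m
βl = 2π·l/λ = 2π × 0.232 = 83.6°
tan(βl) = 8.87
For an open-circuited stub, Z_in = −jZ_0·cot(βl) = −jZ_0/tan(βl)

X_in ≈ -8.46 Ω (capacitive)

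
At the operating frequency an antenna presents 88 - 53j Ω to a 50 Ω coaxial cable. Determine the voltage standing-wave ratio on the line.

VSWR ≈ 2.58

Γ = (Z_L − Z_0)/(Z_L + Z_0) = (38 − j53)/(138 − j53)
|Γ| = 65.2/148 = 0.441
VSWR = (1 + |Γ|)/(1 − |Γ|) = 1.44/0.559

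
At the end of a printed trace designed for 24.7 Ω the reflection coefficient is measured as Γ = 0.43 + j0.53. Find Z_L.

Z_L = Z_0·(1 + Γ)/(1 − Γ) = 24.7·(1.43 + j0.53)/(0.57 − j0.53)

Z_L ≈ 21.8 + j43.2 Ω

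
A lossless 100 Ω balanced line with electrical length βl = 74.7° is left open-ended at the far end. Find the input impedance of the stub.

Z_in ≈ −j27.4 Ω

tan(βl) = 3.66
For an open-ended stub, Z_in = −jZ_0·cot(βl) = −jZ_0/tan(βl)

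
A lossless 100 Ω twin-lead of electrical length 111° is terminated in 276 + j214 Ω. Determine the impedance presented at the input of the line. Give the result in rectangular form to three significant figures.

tan(βl) = tan(111°) = -2.61
Z_in = Z_0·(Z_L + jZ_0·tanβl)/(Z_0 + jZ_L·tanβl)
     = 100·(276 − j46.5)/(657 − j719)

Z_in ≈ 22.6 + j17.7 Ω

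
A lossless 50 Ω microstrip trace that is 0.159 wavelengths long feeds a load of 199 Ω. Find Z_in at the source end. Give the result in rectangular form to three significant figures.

βl = 2π × 0.159 = 57.2°
tan(βl) = tan(57.2°) = 1.55
Z_in = Z_0·(Z_L + jZ_0·tanβl)/(Z_0 + jZ_L·tanβl)
     = 50·(199 + j77.7)/(50 + j309)

Z_in ≈ 17.3 − j29.4 Ω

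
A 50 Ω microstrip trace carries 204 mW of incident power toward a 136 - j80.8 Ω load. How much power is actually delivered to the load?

|Γ| = |(86 − j80.8)/(186 − j80.8)| = 0.582
|Γ|² = 0.339
P_refl = |Γ|²·P_inc = 69.1 mW, P_del = (1 − |Γ|²)·P_inc = 135 mW

P_delivered ≈ 135 mW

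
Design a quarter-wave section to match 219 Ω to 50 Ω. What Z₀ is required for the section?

Z_qwt ≈ 105 Ω

Z_qwt = √(Z_0·R_L) = √(50 × 219) = √10950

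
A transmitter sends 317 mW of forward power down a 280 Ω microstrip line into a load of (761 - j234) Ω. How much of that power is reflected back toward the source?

|Γ| = |(481 − j234)/(1041 − j234)| = 0.501
|Γ|² = 0.251
P_refl = |Γ|²·P_inc = 79.7 mW, P_del = (1 − |Γ|²)·P_inc = 237 mW

P_reflected ≈ 79.7 mW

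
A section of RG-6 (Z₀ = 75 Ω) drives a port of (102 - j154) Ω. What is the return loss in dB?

RL ≈ 3.53 dB

Γ = (27 − j154)/(177 − j154), |Γ| = 0.666
RL = −20·log₁₀|Γ| = −20·log₁₀(0.666)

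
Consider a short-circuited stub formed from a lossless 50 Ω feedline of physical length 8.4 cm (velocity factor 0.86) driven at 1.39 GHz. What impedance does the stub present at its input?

λ = v/f = 0.86·c / 1.39 GHz = 0.186 m
βl = 2π·l/λ = 2π × 0.453 = 163°
tan(βl) = -0.307
For a short-circuited stub, Z_in = jZ_0·tan(βl)

Z_in ≈ −j15.4 Ω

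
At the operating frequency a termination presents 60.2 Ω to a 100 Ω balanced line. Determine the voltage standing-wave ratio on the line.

For a purely resistive load, VSWR = R_L/Z_0 or Z_0/R_L (whichever > 1) = 100/60.2

VSWR ≈ 1.66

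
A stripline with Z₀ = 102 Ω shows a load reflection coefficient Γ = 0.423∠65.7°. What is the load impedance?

Z_L ≈ 101 + j94.7 Ω

Z_L = Z_0·(1 + Γ)/(1 − Γ) = 102·(1.17 + j0.386)/(0.826 − j0.386)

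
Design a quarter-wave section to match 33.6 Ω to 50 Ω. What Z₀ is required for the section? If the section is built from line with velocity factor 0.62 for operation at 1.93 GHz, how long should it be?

Z_qwt ≈ 41 Ω; length ≈ 2.41 cm

Z_qwt = √(Z_0·R_L) = √(50 × 33.6) = √1680
λ = 0.62·c/f = 0.0964 m, so l = λ/4 = 0.0241 m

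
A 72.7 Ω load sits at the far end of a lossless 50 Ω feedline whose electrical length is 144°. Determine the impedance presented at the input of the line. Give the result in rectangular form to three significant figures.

tan(βl) = tan(144°) = -0.727
Z_in = Z_0·(Z_L + jZ_0·tanβl)/(Z_0 + jZ_L·tanβl)
     = 50·(72.7 − j36.3)/(50 − j52.8)

Z_in ≈ 52.5 + j19.1 Ω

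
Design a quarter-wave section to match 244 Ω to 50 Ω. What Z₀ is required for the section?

Z_qwt ≈ 110 Ω

Z_qwt = √(Z_0·R_L) = √(50 × 244) = √12200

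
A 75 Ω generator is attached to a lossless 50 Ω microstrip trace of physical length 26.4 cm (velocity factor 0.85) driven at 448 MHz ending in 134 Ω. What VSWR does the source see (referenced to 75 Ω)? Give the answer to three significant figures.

VSWR ≈ 1.92

λ = v/f = 0.85·c / 448 MHz = 0.569 m
βl = 2π·l/λ = 2π × 0.464 = 167°
tan(βl) = -0.231
Z_in = Z_0·(Z_L + jZ_0·tanβl)/(Z_0 + jZ_L·tanβl) = 102 + j51.7 Ω
Γ_s = (Z_in − Z_s)/(Z_in + Z_s) = (27 + j51.7)/(177 + j51.7), |Γ_s| = 0.316
VSWR = (1 + |Γ_s|)/(1 − |Γ_s|)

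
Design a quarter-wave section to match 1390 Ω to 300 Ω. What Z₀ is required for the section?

Z_qwt = √(Z_0·R_L) = √(300 × 1390) = √417000

Z_qwt ≈ 646 Ω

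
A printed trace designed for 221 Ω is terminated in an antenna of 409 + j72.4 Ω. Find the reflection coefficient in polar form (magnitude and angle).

Γ ≈ 0.318 ∠ 14.5°

Γ = (Z_L − Z_0)/(Z_L + Z_0) = (188 + j72.4)/(630 + j72.4)
|Γ| = 201/634 = 0.318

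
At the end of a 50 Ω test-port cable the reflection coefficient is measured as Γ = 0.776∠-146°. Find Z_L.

Z_L ≈ 6.89 − j15 Ω

Z_L = Z_0·(1 + Γ)/(1 − Γ) = 50·(0.357 − j0.434)/(1.64 + j0.434)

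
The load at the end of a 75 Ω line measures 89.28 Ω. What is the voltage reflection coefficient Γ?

Γ = 0.0869

Γ = (Z_L − Z_0)/(Z_L + Z_0) = (89.28 − 75)/(89.28 + 75) = 14.28/164.3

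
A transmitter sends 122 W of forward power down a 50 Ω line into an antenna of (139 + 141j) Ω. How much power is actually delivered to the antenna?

P_delivered ≈ 61 W

|Γ| = |(89 + j141)/(189 + j141)| = 0.707
|Γ|² = 0.5
P_refl = |Γ|²·P_inc = 61 W, P_del = (1 − |Γ|²)·P_inc = 61 W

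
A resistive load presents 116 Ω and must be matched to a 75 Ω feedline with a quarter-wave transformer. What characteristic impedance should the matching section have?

Z_qwt ≈ 93.3 Ω

Z_qwt = √(Z_0·R_L) = √(75 × 116) = √8700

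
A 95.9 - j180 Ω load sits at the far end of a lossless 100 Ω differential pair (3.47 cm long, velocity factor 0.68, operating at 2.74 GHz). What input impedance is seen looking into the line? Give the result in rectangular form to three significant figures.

λ = v/f = 0.68·c / 2.74 GHz = 0.0745 m
βl = 2π·l/λ = 2π × 0.466 = 168°
tan(βl) = tan(168°) = -0.216
Z_in = Z_0·(Z_L + jZ_0·tanβl)/(Z_0 + jZ_L·tanβl)
     = 100·(95.9 − j202)/(61 − j20.8)

Z_in ≈ 242 − j248 Ω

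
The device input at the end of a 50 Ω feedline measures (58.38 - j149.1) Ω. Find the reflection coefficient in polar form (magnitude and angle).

Γ = (Z_L − Z_0)/(Z_L + Z_0) = (8.38 − j149.1)/(108.4 − j149.1)
|Γ| = 149/184 = 0.81

Γ ≈ 0.81 ∠ -32.8°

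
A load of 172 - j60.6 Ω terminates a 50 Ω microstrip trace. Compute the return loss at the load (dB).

RL ≈ 4.55 dB

Γ = (122 − j60.6)/(222 − j60.6), |Γ| = 0.592
RL = −20·log₁₀|Γ| = −20·log₁₀(0.592)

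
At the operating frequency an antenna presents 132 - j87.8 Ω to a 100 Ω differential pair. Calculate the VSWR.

VSWR ≈ 2.21

Γ = (Z_L − Z_0)/(Z_L + Z_0) = (32 − j87.8)/(232 − j87.8)
|Γ| = 93.4/248 = 0.377
VSWR = (1 + |Γ|)/(1 − |Γ|) = 1.38/0.623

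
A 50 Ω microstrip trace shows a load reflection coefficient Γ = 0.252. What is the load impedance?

Z_L ≈ 83.7 Ω

Z_L = Z_0·(1 + Γ)/(1 − Γ) = 50·(1.25)/(0.748)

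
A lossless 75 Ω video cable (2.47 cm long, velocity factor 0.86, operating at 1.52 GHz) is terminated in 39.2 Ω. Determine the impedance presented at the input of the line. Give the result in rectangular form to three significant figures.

Z_in ≈ 72.1 + j48.5 Ω

λ = v/f = 0.86·c / 1.52 GHz = 0.17 m
βl = 2π·l/λ = 2π × 0.146 = 52.4°
tan(βl) = tan(52.4°) = 1.3
Z_in = Z_0·(Z_L + jZ_0·tanβl)/(Z_0 + jZ_L·tanβl)
     = 75·(39.2 + j97.3)/(75 + j50.9)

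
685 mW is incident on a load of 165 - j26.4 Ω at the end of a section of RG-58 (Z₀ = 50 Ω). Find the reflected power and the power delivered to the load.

P_reflected ≈ 203 mW; P_delivered ≈ 482 mW

|Γ| = |(115 − j26.4)/(215 − j26.4)| = 0.545
|Γ|² = 0.297
P_refl = |Γ|²·P_inc = 203 mW, P_del = (1 − |Γ|²)·P_inc = 482 mW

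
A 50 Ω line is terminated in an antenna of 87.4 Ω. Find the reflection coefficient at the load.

Γ = 0.272

Γ = (Z_L − Z_0)/(Z_L + Z_0) = (87.4 − 50)/(87.4 + 50) = 37.4/137.4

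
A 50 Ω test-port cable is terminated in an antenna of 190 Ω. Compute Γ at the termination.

Γ = 0.583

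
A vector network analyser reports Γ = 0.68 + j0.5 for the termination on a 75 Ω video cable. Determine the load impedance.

Z_L ≈ 61.2 + j213 Ω

Z_L = Z_0·(1 + Γ)/(1 − Γ) = 75·(1.68 + j0.5)/(0.32 − j0.5)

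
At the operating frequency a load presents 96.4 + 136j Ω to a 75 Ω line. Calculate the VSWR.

VSWR ≈ 4.39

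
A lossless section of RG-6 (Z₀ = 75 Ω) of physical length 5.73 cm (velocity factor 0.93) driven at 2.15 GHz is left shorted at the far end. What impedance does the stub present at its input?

Z_in ≈ −j28.8 Ω

λ = v/f = 0.93·c / 2.15 GHz = 0.13 m
βl = 2π·l/λ = 2π × 0.442 = 159°
tan(βl) = -0.385
For a shorted stub, Z_in = jZ_0·tan(βl)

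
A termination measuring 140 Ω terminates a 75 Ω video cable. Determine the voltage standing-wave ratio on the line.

For a purely resistive load, VSWR = R_L/Z_0 or Z_0/R_L (whichever > 1) = 140/75

VSWR ≈ 1.87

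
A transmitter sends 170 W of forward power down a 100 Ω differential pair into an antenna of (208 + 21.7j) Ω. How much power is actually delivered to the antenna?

|Γ| = |(108 + j21.7)/(308 + j21.7)| = 0.357
|Γ|² = 0.127
P_refl = |Γ|²·P_inc = 21.6 W, P_del = (1 − |Γ|²)·P_inc = 148 W

P_delivered ≈ 148 W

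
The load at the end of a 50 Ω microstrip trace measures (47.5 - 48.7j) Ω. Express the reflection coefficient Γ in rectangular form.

Γ = (Z_L − Z_0)/(Z_L + Z_0) = (-2.5 − j48.7)/(97.5 − j48.7)

Γ ≈ 0.179 − j0.41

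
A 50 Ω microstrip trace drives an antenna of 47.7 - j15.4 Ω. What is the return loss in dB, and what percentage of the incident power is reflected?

Γ = (-2.3 − j15.4)/(97.7 − j15.4), |Γ| = 0.157
RL = −20·log₁₀(0.157) = 16.1 dB
P_refl/P_inc = |Γ|² = 0.0248

RL ≈ 16.1 dB; 2.48% of incident power reflected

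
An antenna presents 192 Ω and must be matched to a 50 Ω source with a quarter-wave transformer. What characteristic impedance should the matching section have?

Z_qwt = √(Z_0·R_L) = √(50 × 192) = √9600

Z_qwt ≈ 98 Ω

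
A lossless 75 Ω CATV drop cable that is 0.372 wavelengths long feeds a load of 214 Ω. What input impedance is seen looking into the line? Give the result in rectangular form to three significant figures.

βl = 2π × 0.372 = 134°
tan(βl) = tan(134°) = -1.04
Z_in = Z_0·(Z_L + jZ_0·tanβl)/(Z_0 + jZ_L·tanβl)
     = 75·(214 − j77.9)/(75 − j222)

Z_in ≈ 45.5 + j56.9 Ω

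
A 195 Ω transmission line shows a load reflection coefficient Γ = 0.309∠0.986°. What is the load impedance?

Z_L ≈ 369 + j4.34 Ω

Z_L = Z_0·(1 + Γ)/(1 − Γ) = 195·(1.31 + j0.00532)/(0.691 − j0.00532)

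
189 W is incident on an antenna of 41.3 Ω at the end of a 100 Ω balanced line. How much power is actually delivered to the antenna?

Γ = (41.3 − 100)/(41.3 + 100) = -0.415
|Γ|² = 0.173
P_refl = |Γ|²·P_inc = 32.6 W, P_del = (1 − |Γ|²)·P_inc = 156 W

P_delivered ≈ 156 W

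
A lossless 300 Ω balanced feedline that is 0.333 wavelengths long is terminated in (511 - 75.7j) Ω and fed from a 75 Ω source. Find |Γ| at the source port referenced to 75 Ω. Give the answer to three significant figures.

|Γ| ≈ 0.607

βl = 2π × 0.333 = 120°
tan(βl) = -1.74
Z_in = Z_0·(Z_L + jZ_0·tanβl)/(Z_0 + jZ_L·tanβl) = 226 + j130 Ω
Γ_s = (Z_in − Z_s)/(Z_in + Z_s) = (151 + j130)/(301 + j130), |Γ_s| = 0.607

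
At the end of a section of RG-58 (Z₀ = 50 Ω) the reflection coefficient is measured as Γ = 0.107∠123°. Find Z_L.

Z_L ≈ 43.8 + j7.96 Ω

Z_L = Z_0·(1 + Γ)/(1 − Γ) = 50·(0.942 + j0.0897)/(1.06 − j0.0897)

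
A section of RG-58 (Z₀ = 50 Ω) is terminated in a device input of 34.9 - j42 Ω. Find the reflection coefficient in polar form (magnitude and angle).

Γ = (Z_L − Z_0)/(Z_L + Z_0) = (-15.1 − j42)/(84.9 − j42)
|Γ| = 44.6/94.7 = 0.471

Γ ≈ 0.471 ∠ -83.5°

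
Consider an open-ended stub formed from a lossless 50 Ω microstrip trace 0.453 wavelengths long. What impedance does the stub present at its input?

βl = 2π × 0.453 = 163°
tan(βl) = -0.304
For an open-ended stub, Z_in = −jZ_0·cot(βl) = −jZ_0/tan(βl)

Z_in ≈ +j164 Ω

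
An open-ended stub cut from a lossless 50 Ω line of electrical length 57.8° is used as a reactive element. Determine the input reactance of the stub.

X_in ≈ -31.5 Ω (capacitive)

tan(βl) = 1.59
For an open-ended stub, Z_in = −jZ_0·cot(βl) = −jZ_0/tan(βl)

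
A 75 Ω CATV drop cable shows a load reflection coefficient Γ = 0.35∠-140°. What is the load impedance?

Z_L = Z_0·(1 + Γ)/(1 − Γ) = 75·(0.732 − j0.225)/(1.27 + j0.225)

Z_L ≈ 39.7 − j20.3 Ω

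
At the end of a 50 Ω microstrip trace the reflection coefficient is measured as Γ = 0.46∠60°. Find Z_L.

Z_L ≈ 52.4 + j53 Ω

Z_L = Z_0·(1 + Γ)/(1 − Γ) = 50·(1.23 + j0.398)/(0.77 − j0.398)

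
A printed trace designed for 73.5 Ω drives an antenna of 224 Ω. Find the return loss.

Γ = (224 − 73.5)/(224 + 73.5) = 0.506
RL = −20·log₁₀|Γ| = −20·log₁₀(0.506)

RL ≈ 5.92 dB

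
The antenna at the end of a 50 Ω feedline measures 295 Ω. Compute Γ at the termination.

Γ = (Z_L − Z_0)/(Z_L + Z_0) = (295 − 50)/(295 + 50) = 245/345

Γ = 0.71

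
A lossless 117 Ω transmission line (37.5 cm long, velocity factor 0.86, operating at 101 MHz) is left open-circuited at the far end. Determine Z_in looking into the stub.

λ = v/f = 0.86·c / 101 MHz = 2.55 m
βl = 2π·l/λ = 2π × 0.147 = 52.8°
tan(βl) = 1.32
For an open-circuited stub, Z_in = −jZ_0·cot(βl) = −jZ_0/tan(βl)

Z_in ≈ −j88.7 Ω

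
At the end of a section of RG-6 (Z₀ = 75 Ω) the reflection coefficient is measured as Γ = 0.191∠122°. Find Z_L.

Z_L ≈ 58.3 + j19.6 Ω

Z_L = Z_0·(1 + Γ)/(1 − Γ) = 75·(0.899 + j0.162)/(1.1 − j0.162)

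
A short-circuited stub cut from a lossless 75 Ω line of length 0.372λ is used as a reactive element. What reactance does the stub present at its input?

βl = 2π × 0.372 = 134°
tan(βl) = -1.04
For a short-circuited stub, Z_in = jZ_0·tan(βl)

X_in ≈ -77.9 Ω (capacitive)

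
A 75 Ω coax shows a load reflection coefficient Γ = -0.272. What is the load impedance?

Z_L ≈ 42.9 Ω

Z_L = Z_0·(1 + Γ)/(1 − Γ) = 75·(0.728)/(1.27)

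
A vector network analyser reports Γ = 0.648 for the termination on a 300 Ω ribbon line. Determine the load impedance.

Z_L ≈ 1400 Ω

Z_L = Z_0·(1 + Γ)/(1 − Γ) = 300·(1.65)/(0.352)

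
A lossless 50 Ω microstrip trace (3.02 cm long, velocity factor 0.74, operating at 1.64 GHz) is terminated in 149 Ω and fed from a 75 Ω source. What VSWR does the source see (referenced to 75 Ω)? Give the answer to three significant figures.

VSWR ≈ 4.4

λ = v/f = 0.74·c / 1.64 GHz = 0.135 m
βl = 2π·l/λ = 2π × 0.223 = 80.3°
tan(βl) = 5.86
Z_in = Z_0·(Z_L + jZ_0·tanβl)/(Z_0 + jZ_L·tanβl) = 17.2 − j7.55 Ω
Γ_s = (Z_in − Z_s)/(Z_in + Z_s) = (-57.8 − j7.55)/(92.2 − j7.55), |Γ_s| = 0.63
VSWR = (1 + |Γ_s|)/(1 − |Γ_s|)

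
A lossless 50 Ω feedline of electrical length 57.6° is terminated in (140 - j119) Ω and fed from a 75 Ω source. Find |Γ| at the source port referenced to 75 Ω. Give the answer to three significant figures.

|Γ| ≈ 0.747

tan(βl) = 1.58
Z_in = Z_0·(Z_L + jZ_0·tanβl)/(Z_0 + jZ_L·tanβl) = 11.6 − j19.2 Ω
Γ_s = (Z_in − Z_s)/(Z_in + Z_s) = (-63.4 − j19.2)/(86.6 − j19.2), |Γ_s| = 0.747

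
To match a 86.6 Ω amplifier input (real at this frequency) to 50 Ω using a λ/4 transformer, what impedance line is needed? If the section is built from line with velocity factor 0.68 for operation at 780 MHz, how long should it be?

Z_qwt ≈ 65.8 Ω; length ≈ 6.54 cm

Z_qwt = √(Z_0·R_L) = √(50 × 86.6) = √4330
λ = 0.68·c/f = 0.262 m, so l = λ/4 = 0.0654 m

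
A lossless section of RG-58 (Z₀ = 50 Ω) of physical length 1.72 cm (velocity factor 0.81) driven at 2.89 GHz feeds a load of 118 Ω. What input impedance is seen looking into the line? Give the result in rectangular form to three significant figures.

Z_in ≈ 22.7 − j11.9 Ω

λ = v/f = 0.81·c / 2.89 GHz = 0.0841 m
βl = 2π·l/λ = 2π × 0.205 = 73.6°
tan(βl) = tan(73.6°) = 3.41
Z_in = Z_0·(Z_L + jZ_0·tanβl)/(Z_0 + jZ_L·tanβl)
     = 50·(118 + j170)/(50 + j402)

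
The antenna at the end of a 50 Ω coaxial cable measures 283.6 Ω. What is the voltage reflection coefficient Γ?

Γ = 0.7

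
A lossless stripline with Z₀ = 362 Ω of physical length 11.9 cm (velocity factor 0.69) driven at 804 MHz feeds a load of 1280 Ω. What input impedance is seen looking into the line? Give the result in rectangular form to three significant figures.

Z_in ≈ 782 + j582 Ω

λ = v/f = 0.69·c / 804 MHz = 0.257 m
βl = 2π·l/λ = 2π × 0.462 = 166°
tan(βl) = tan(166°) = -0.242
Z_in = Z_0·(Z_L + jZ_0·tanβl)/(Z_0 + jZ_L·tanβl)
     = 362·(1280 − j87.6)/(362 − j310)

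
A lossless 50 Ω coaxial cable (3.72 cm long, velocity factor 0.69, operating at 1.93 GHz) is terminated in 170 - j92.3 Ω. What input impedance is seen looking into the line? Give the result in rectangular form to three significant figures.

Z_in ≈ 19.6 + j41.5 Ω

λ = v/f = 0.69·c / 1.93 GHz = 0.107 m
βl = 2π·l/λ = 2π × 0.347 = 125°
tan(βl) = tan(125°) = -1.44
Z_in = Z_0·(Z_L + jZ_0·tanβl)/(Z_0 + jZ_L·tanβl)
     = 50·(170 − j164)/(-82.5 − j244)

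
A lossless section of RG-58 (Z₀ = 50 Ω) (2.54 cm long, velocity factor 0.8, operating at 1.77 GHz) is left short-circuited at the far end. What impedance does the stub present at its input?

Z_in ≈ +j120 Ω

λ = v/f = 0.8·c / 1.77 GHz = 0.136 m
βl = 2π·l/λ = 2π × 0.187 = 67.4°
tan(βl) = 2.41
For a short-circuited stub, Z_in = jZ_0·tan(βl)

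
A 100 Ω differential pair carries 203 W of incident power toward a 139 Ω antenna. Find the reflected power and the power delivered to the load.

Γ = (139 − 100)/(139 + 100) = 0.163
|Γ|² = 0.0266
P_refl = |Γ|²·P_inc = 5.41 W, P_del = (1 − |Γ|²)·P_inc = 198 W

P_reflected ≈ 5.41 W; P_delivered ≈ 198 W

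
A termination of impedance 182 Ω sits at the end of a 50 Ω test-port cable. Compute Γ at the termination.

Γ = 0.569

Γ = (Z_L − Z_0)/(Z_L + Z_0) = (182 − 50)/(182 + 50) = 132/232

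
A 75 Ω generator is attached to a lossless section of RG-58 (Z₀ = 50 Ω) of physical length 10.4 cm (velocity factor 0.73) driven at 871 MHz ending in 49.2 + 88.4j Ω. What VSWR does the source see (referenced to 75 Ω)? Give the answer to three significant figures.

λ = v/f = 0.73·c / 871 MHz = 0.251 m
βl = 2π·l/λ = 2π × 0.414 = 149°
tan(βl) = -0.603
Z_in = Z_0·(Z_L + jZ_0·tanβl)/(Z_0 + jZ_L·tanβl) = 14.5 + j32.4 Ω
Γ_s = (Z_in − Z_s)/(Z_in + Z_s) = (-60.5 + j32.4)/(89.5 + j32.4), |Γ_s| = 0.721
VSWR = (1 + |Γ_s|)/(1 − |Γ_s|)

VSWR ≈ 6.16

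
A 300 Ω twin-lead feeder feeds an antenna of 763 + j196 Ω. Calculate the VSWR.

Γ = (Z_L − Z_0)/(Z_L + Z_0) = (463 + j196)/(1063 + j196)
|Γ| = 503/1080 = 0.465
VSWR = (1 + |Γ|)/(1 − |Γ|) = 1.47/0.535

VSWR ≈ 2.74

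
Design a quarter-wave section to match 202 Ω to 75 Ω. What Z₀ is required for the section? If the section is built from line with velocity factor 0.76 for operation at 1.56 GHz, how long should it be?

Z_qwt ≈ 123 Ω; length ≈ 3.65 cm

Z_qwt = √(Z_0·R_L) = √(75 × 202) = √15150
λ = 0.76·c/f = 0.146 m, so l = λ/4 = 0.0365 m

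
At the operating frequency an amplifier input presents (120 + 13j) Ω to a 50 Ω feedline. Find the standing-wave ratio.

VSWR ≈ 2.43

Γ = (Z_L − Z_0)/(Z_L + Z_0) = (70 + j13)/(170 + j13)
|Γ| = 71.2/170 = 0.418
VSWR = (1 + |Γ|)/(1 − |Γ|) = 1.42/0.582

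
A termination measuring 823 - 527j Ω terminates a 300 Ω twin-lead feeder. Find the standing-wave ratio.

Γ = (Z_L − Z_0)/(Z_L + Z_0) = (523 − j527)/(1123 − j527)
|Γ| = 742/1240 = 0.599
VSWR = (1 + |Γ|)/(1 − |Γ|) = 1.6/0.401

VSWR ≈ 3.98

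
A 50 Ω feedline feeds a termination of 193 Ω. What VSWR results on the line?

Γ = (193 − 50)/(193 + 50) = 0.588
VSWR = (1 + 0.588)/(1 − 0.588)

VSWR ≈ 3.86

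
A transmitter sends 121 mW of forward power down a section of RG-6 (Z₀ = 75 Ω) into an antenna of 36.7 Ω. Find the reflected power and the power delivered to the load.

P_reflected ≈ 14.2 mW; P_delivered ≈ 107 mW

Γ = (36.7 − 75)/(36.7 + 75) = -0.343
|Γ|² = 0.118
P_refl = |Γ|²·P_inc = 14.2 mW, P_del = (1 − |Γ|²)·P_inc = 107 mW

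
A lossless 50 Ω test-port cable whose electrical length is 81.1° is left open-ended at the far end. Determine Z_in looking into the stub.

Z_in ≈ −j7.83 Ω

tan(βl) = 6.39
For an open-ended stub, Z_in = −jZ_0·cot(βl) = −jZ_0/tan(βl)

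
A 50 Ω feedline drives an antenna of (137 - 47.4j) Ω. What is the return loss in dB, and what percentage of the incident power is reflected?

Γ = (87 − j47.4)/(187 − j47.4), |Γ| = 0.514
RL = −20·log₁₀(0.514) = 5.79 dB
P_refl/P_inc = |Γ|² = 0.264

RL ≈ 5.79 dB; 26.4% of incident power reflected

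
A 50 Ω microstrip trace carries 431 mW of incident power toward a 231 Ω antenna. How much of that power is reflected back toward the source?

Γ = (231 − 50)/(231 + 50) = 0.644
|Γ|² = 0.415
P_refl = |Γ|²·P_inc = 179 mW, P_del = (1 − |Γ|²)·P_inc = 252 mW

P_reflected ≈ 179 mW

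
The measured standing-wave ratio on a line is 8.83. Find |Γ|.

|Γ| = (S − 1)/(S + 1) = (8.83 − 1)/(8.83 + 1) = 7.83/9.83

|Γ| ≈ 0.797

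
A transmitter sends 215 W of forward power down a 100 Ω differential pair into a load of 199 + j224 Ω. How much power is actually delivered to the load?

P_delivered ≈ 123 W

|Γ| = |(99 + j224)/(299 + j224)| = 0.656
|Γ|² = 0.43
P_refl = |Γ|²·P_inc = 92.4 W, P_del = (1 − |Γ|²)·P_inc = 123 W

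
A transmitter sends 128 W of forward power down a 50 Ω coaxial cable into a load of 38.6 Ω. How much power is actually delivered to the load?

Γ = (38.6 − 50)/(38.6 + 50) = -0.129
|Γ|² = 0.0166
P_refl = |Γ|²·P_inc = 2.12 W, P_del = (1 − |Γ|²)·P_inc = 126 W

P_delivered ≈ 126 W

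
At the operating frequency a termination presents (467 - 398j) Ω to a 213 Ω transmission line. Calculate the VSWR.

VSWR ≈ 3.99

Γ = (Z_L − Z_0)/(Z_L + Z_0) = (254 − j398)/(680 − j398)
|Γ| = 472/788 = 0.599
VSWR = (1 + |Γ|)/(1 − |Γ|) = 1.6/0.401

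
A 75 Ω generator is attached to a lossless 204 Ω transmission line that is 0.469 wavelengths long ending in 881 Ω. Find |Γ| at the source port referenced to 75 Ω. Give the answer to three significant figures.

|Γ| ≈ 0.838

βl = 2π × 0.469 = 169°
tan(βl) = -0.197
Z_in = Z_0·(Z_L + jZ_0·tanβl)/(Z_0 + jZ_L·tanβl) = 530 + j412 Ω
Γ_s = (Z_in − Z_s)/(Z_in + Z_s) = (455 + j412)/(605 + j412), |Γ_s| = 0.838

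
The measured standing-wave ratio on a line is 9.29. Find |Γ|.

|Γ| = (S − 1)/(S + 1) = (9.29 − 1)/(9.29 + 1) = 8.29/10.3

|Γ| ≈ 0.806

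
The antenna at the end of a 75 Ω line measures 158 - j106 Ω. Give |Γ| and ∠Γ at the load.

Γ ≈ 0.526 ∠ -27.5°

Γ = (Z_L − Z_0)/(Z_L + Z_0) = (83 − j106)/(233 − j106)
|Γ| = 135/256 = 0.526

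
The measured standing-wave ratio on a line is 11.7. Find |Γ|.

|Γ| ≈ 0.843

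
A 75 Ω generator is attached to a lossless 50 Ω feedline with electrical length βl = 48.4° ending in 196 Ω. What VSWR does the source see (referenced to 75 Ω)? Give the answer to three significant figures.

tan(βl) = 1.13
Z_in = Z_0·(Z_L + jZ_0·tanβl)/(Z_0 + jZ_L·tanβl) = 21.7 − j39.5 Ω
Γ_s = (Z_in − Z_s)/(Z_in + Z_s) = (-53.3 − j39.5)/(96.7 − j39.5), |Γ_s| = 0.635
VSWR = (1 + |Γ_s|)/(1 − |Γ_s|)

VSWR ≈ 4.48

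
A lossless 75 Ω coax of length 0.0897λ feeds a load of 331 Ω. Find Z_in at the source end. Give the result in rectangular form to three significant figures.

Z_in ≈ 52.8 − j99.8 Ω

βl = 2π × 0.0897 = 32.3°
tan(βl) = tan(32.3°) = 0.632
Z_in = Z_0·(Z_L + jZ_0·tanβl)/(Z_0 + jZ_L·tanβl)
     = 75·(331 + j47.4)/(75 + j209)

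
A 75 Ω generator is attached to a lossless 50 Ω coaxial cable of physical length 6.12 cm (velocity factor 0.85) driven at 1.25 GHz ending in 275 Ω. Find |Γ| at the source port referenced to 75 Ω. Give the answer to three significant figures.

|Γ| ≈ 0.773

λ = v/f = 0.85·c / 1.25 GHz = 0.204 m
βl = 2π·l/λ = 2π × 0.3 = 108°
tan(βl) = -3.08
Z_in = Z_0·(Z_L + jZ_0·tanβl)/(Z_0 + jZ_L·tanβl) = 10 + j15.7 Ω
Γ_s = (Z_in − Z_s)/(Z_in + Z_s) = (-65 + j15.7)/(85 + j15.7), |Γ_s| = 0.773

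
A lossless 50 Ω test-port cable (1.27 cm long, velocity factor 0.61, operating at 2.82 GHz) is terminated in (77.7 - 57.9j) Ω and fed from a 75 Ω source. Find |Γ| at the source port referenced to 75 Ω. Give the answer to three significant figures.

|Γ| ≈ 0.603

λ = v/f = 0.61·c / 2.82 GHz = 0.0649 m
βl = 2π·l/λ = 2π × 0.196 = 70.5°
tan(βl) = 2.82
Z_in = Z_0·(Z_L + jZ_0·tanβl)/(Z_0 + jZ_L·tanβl) = 18.6 + j0.357 Ω
Γ_s = (Z_in − Z_s)/(Z_in + Z_s) = (-56.4 + j0.357)/(93.6 + j0.357), |Γ_s| = 0.603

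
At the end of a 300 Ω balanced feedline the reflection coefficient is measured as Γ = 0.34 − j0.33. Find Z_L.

Z_L ≈ 427 − j364 Ω

Z_L = Z_0·(1 + Γ)/(1 − Γ) = 300·(1.34 − j0.33)/(0.66 + j0.33)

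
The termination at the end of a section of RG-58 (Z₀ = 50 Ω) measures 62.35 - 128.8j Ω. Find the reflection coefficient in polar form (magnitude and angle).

Γ = (Z_L − Z_0)/(Z_L + Z_0) = (12.35 − j128.8)/(112.3 − j128.8)
|Γ| = 129/171 = 0.757

Γ ≈ 0.757 ∠ -35.6°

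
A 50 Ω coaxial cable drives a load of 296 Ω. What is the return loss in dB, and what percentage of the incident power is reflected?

Γ = (296 − 50)/(296 + 50) = 0.711
RL = −20·log₁₀(0.711) = 2.96 dB
P_refl/P_inc = |Γ|² = 0.505

RL ≈ 2.96 dB; 50.5% of incident power reflected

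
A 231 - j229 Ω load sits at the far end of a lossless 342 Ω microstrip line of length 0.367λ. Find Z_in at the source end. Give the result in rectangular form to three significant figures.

Z_in ≈ 821 + j24 Ω

βl = 2π × 0.367 = 132°
tan(βl) = tan(132°) = -1.11
Z_in = Z_0·(Z_L + jZ_0·tanβl)/(Z_0 + jZ_L·tanβl)
     = 342·(231 − j607)/(88.7 − j255)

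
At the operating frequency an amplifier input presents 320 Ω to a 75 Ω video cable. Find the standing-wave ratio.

Γ = (320 − 75)/(320 + 75) = 0.62
VSWR = (1 + 0.62)/(1 − 0.62)

VSWR ≈ 4.27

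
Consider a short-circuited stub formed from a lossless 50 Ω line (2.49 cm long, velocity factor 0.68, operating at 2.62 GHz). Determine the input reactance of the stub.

X_in ≈ -107 Ω (capacitive)

λ = v/f = 0.68·c / 2.62 GHz = 0.0779 m
βl = 2π·l/λ = 2π × 0.32 = 115°
tan(βl) = -2.13
For a short-circuited stub, Z_in = jZ_0·tan(βl)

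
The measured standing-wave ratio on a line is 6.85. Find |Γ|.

|Γ| ≈ 0.745

|Γ| = (S − 1)/(S + 1) = (6.85 − 1)/(6.85 + 1) = 5.85/7.85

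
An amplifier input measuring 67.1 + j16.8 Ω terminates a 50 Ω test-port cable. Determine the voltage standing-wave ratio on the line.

VSWR ≈ 1.51

Γ = (Z_L − Z_0)/(Z_L + Z_0) = (17.1 + j16.8)/(117.1 + j16.8)
|Γ| = 24/118 = 0.203
VSWR = (1 + |Γ|)/(1 − |Γ|) = 1.2/0.797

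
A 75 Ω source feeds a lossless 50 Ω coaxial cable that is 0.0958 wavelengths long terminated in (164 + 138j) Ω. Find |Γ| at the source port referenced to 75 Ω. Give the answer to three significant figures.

βl = 2π × 0.0958 = 34.5°
tan(βl) = 0.687
Z_in = Z_0·(Z_L + jZ_0·tanβl)/(Z_0 + jZ_L·tanβl) = 41.1 − j89.1 Ω
Γ_s = (Z_in − Z_s)/(Z_in + Z_s) = (-33.9 − j89.1)/(116 − j89.1), |Γ_s| = 0.652

|Γ| ≈ 0.652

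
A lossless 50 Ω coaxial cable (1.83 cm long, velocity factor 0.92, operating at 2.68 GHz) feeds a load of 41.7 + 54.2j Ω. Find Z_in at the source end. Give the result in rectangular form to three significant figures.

Z_in ≈ 49.2 − j59.5 Ω

λ = v/f = 0.92·c / 2.68 GHz = 0.103 m
βl = 2π·l/λ = 2π × 0.178 = 64°
tan(βl) = tan(64°) = 2.05
Z_in = Z_0·(Z_L + jZ_0·tanβl)/(Z_0 + jZ_L·tanβl)
     = 50·(41.7 + j157)/(-61 + j85.4)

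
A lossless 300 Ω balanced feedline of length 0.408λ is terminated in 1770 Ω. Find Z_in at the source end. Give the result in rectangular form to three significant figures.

βl = 2π × 0.408 = 147°
tan(βl) = tan(147°) = -0.652
Z_in = Z_0·(Z_L + jZ_0·tanβl)/(Z_0 + jZ_L·tanβl)
     = 300·(1770 − j196)/(300 − j1150)

Z_in ≈ 160 + j418 Ω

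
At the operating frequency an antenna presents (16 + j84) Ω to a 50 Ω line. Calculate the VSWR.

Γ = (Z_L − Z_0)/(Z_L + Z_0) = (-34 + j84)/(66 + j84)
|Γ| = 90.6/107 = 0.848
VSWR = (1 + |Γ|)/(1 − |Γ|) = 1.85/0.152

VSWR ≈ 12.2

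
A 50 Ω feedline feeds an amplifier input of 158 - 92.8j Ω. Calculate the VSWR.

VSWR ≈ 4.34

Γ = (Z_L − Z_0)/(Z_L + Z_0) = (108 − j92.8)/(208 − j92.8)
|Γ| = 142/228 = 0.625
VSWR = (1 + |Γ|)/(1 − |Γ|) = 1.63/0.375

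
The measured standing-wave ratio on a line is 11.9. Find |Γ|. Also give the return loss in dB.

|Γ| = (S − 1)/(S + 1) = (11.9 − 1)/(11.9 + 1) = 10.9/12.9
RL = −20·log₁₀|Γ| = −20·log₁₀(0.845)

|Γ| ≈ 0.845; return loss ≈ 1.46 dB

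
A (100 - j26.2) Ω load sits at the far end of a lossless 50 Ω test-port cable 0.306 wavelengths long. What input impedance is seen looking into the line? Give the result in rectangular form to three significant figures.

Z_in ≈ 28.2 + j20.6 Ω

βl = 2π × 0.306 = 110°
tan(βl) = tan(110°) = -2.72
Z_in = Z_0·(Z_L + jZ_0·tanβl)/(Z_0 + jZ_L·tanβl)
     = 50·(100 − j162)/(-21.4 − j272)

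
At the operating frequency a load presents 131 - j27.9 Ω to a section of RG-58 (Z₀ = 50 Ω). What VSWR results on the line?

VSWR ≈ 2.76

Γ = (Z_L − Z_0)/(Z_L + Z_0) = (81 − j27.9)/(181 − j27.9)
|Γ| = 85.7/183 = 0.468
VSWR = (1 + |Γ|)/(1 − |Γ|) = 1.47/0.532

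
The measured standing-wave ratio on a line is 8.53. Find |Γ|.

|Γ| = (S − 1)/(S + 1) = (8.53 − 1)/(8.53 + 1) = 7.53/9.53

|Γ| ≈ 0.79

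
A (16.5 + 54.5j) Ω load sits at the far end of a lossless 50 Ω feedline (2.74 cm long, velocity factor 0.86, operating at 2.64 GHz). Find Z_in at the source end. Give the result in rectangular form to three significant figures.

λ = v/f = 0.86·c / 2.64 GHz = 0.0977 m
βl = 2π·l/λ = 2π × 0.28 = 101°
tan(βl) = tan(101°) = -5.18
Z_in = Z_0·(Z_L + jZ_0·tanβl)/(Z_0 + jZ_L·tanβl)
     = 50·(16.5 − j204)/(332 − j85.4)

Z_in ≈ 9.75 − j28.3 Ω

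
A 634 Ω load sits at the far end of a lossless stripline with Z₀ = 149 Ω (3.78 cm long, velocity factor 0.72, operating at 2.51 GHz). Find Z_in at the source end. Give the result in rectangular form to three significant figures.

Z_in ≈ 188 + j261 Ω

λ = v/f = 0.72·c / 2.51 GHz = 0.0861 m
βl = 2π·l/λ = 2π × 0.439 = 158°
tan(βl) = tan(158°) = -0.401
Z_in = Z_0·(Z_L + jZ_0·tanβl)/(Z_0 + jZ_L·tanβl)
     = 149·(634 − j59.8)/(149 − j254)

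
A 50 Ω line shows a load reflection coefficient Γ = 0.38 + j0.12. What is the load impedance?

Z_L ≈ 105 + j30.1 Ω

Z_L = Z_0·(1 + Γ)/(1 − Γ) = 50·(1.38 + j0.12)/(0.62 − j0.12)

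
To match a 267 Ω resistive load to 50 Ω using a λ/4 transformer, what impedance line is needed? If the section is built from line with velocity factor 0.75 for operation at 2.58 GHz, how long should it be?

Z_qwt = √(Z_0·R_L) = √(50 × 267) = √13350
λ = 0.75·c/f = 0.0872 m, so l = λ/4 = 0.0218 m

Z_qwt ≈ 116 Ω; length ≈ 2.18 cm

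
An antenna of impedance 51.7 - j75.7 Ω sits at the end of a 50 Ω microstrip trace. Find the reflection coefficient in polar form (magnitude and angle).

Γ ≈ 0.597 ∠ -52.1°

Γ = (Z_L − Z_0)/(Z_L + Z_0) = (1.7 − j75.7)/(101.7 − j75.7)
|Γ| = 75.7/127 = 0.597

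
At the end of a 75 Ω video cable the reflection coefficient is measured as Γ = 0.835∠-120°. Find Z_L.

Z_L = Z_0·(1 + Γ)/(1 − Γ) = 75·(0.583 − j0.723)/(1.42 + j0.723)

Z_L ≈ 8.97 − j42.8 Ω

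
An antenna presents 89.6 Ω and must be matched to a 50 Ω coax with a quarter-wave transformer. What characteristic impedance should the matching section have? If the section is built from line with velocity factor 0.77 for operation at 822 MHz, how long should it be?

Z_qwt ≈ 66.9 Ω; length ≈ 7.03 cm

Z_qwt = √(Z_0·R_L) = √(50 × 89.6) = √4480
λ = 0.77·c/f = 0.281 m, so l = λ/4 = 0.0703 m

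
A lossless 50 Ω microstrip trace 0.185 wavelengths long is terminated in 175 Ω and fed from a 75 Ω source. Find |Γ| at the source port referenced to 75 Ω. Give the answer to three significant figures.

|Γ| ≈ 0.656

βl = 2π × 0.185 = 66.6°
tan(βl) = 2.31
Z_in = Z_0·(Z_L + jZ_0·tanβl)/(Z_0 + jZ_L·tanβl) = 16.7 − j19.6 Ω
Γ_s = (Z_in − Z_s)/(Z_in + Z_s) = (-58.3 − j19.6)/(91.7 − j19.6), |Γ_s| = 0.656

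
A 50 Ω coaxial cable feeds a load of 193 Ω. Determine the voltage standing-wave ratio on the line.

VSWR ≈ 3.86

For a purely resistive load, VSWR = R_L/Z_0 or Z_0/R_L (whichever > 1) = 193/50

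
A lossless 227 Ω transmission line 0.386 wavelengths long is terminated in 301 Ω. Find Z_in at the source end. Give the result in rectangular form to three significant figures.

βl = 2π × 0.386 = 139°
tan(βl) = tan(139°) = -0.871
Z_in = Z_0·(Z_L + jZ_0·tanβl)/(Z_0 + jZ_L·tanβl)
     = 227·(301 − j198)/(227 − j262)

Z_in ≈ 227 + j64.2 Ω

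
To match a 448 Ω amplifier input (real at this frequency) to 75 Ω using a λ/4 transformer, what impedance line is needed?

Z_qwt = √(Z_0·R_L) = √(75 × 448) = √33600

Z_qwt ≈ 183 Ω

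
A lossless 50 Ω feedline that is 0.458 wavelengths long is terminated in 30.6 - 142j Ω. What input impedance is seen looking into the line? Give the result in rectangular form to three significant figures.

βl = 2π × 0.458 = 165°
tan(βl) = tan(165°) = -0.27
Z_in = Z_0·(Z_L + jZ_0·tanβl)/(Z_0 + jZ_L·tanβl)
     = 50·(30.6 − j156)/(11.6 − j8.27)

Z_in ≈ 403 − j382 Ω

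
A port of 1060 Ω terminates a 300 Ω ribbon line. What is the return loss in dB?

Γ = (1060 − 300)/(1060 + 300) = 0.559
RL = −20·log₁₀|Γ| = −20·log₁₀(0.559)

RL ≈ 5.05 dB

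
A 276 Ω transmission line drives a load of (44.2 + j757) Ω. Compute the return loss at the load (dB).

Γ = (-231.8 + j757)/(320.2 + j757), |Γ| = 0.963
RL = −20·log₁₀|Γ| = −20·log₁₀(0.963)

RL ≈ 0.326 dB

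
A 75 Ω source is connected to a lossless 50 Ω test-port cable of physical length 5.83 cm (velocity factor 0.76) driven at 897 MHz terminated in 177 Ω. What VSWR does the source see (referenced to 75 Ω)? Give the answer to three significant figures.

λ = v/f = 0.76·c / 897 MHz = 0.254 m
βl = 2π·l/λ = 2π × 0.229 = 82.6°
tan(βl) = 7.67
Z_in = Z_0·(Z_L + jZ_0·tanβl)/(Z_0 + jZ_L·tanβl) = 14.3 − j5.99 Ω
Γ_s = (Z_in − Z_s)/(Z_in + Z_s) = (-60.7 − j5.99)/(89.3 − j5.99), |Γ_s| = 0.681
VSWR = (1 + |Γ_s|)/(1 − |Γ_s|)

VSWR ≈ 5.26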